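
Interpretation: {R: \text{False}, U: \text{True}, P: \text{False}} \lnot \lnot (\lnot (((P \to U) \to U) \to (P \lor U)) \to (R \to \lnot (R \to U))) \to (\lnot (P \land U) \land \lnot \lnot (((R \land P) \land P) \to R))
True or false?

P \to U = \text{False} \to \text{True} = \text{True}
(P \to U) \to U = \text{True} \to \text{True} = \text{True}
P \lor U = \text{False} \lor \text{True} = \text{True}
((P \to U) \to U) \to (P \lor U) = \text{True} \to \text{True} = \text{True}
\lnot (((P \to U) \to U) \to (P \lor U)) = \lnot \text{True} = \text{False}
R \to U = \text{False} \to \text{True} = \text{True}
\lnot (R \to U) = \lnot \text{True} = \text{False}
R \to \lnot (R \to U) = \text{False} \to \text{False} = \text{True}
\lnot (((P \to U) \to U) \to (P \lor U)) \to (R \to \lnot (R \to U)) = \text{False} \to \text{True} = \text{True}
\lnot (\lnot (((P \to U) \to U) \to (P \lor U)) \to (R \to \lnot (R \to U))) = \lnot \text{True} = \text{False}
\lnot \lnot (\lnot (((P \to U) \to U) \to (P \lor U)) \to (R \to \lnot (R \to U))) = \lnot \text{False} = \text{True}
P \land U = \text{False} \land \text{True} = \text{False}
\lnot (P \land U) = \lnot \text{False} = \text{True}
R \land P = \text{False} \land \text{False} = \text{False}
(R \land P) \land P = \text{False} \land \text{False} = \text{False}
((R \land P) \land P) \to R = \text{False} \to \text{False} = \text{True}
\lnot (((R \land P) \land P) \to R) = \lnot \text{True} = \text{False}
\lnot \lnot (((R \land P) \land P) \to R) = \lnot \text{False} = \text{True}
\lnot (P \land U) \land \lnot \lnot (((R \land P) \land P) \to R) = \text{True} \land \text{True} = \text{True}
\lnot \lnot (\lnot (((P \to U) \to U) \to (P \lor U)) \to (R \to \lnot (R \to U))) \to (\lnot (P \land U) \land \lnot \lnot (((R \land P) \land P) \to R)) = \text{True} \to \text{True} = \text{True}

\text{True}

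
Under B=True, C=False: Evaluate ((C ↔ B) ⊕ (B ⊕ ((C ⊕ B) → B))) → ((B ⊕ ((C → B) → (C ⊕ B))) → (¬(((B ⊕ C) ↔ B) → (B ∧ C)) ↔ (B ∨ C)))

Substituting B=True, C=False:
C ↔ B = False ↔ True = False
C ⊕ B = False ⊕ True = True
(C ⊕ B) → B = True → True = True
B ⊕ ((C ⊕ B) → B) = True ⊕ True = False
(C ↔ B) ⊕ (B ⊕ ((C ⊕ B) → B)) = False ⊕ False = False
C → B = False → True = True
C ⊕ B = False ⊕ True = True
(C → B) → (C ⊕ B) = True → True = True
B ⊕ ((C → B) → (C ⊕ B)) = True ⊕ True = False
B ⊕ C = True ⊕ False = True
(B ⊕ C) ↔ B = True ↔ True = True
B ∧ C = True ∧ False = False
((B ⊕ C) ↔ B) → (B ∧ C) = True → False = False
¬(((B ⊕ C) ↔ B) → (B ∧ C)) = ¬False = True
B ∨ C = True ∨ False = True
¬(((B ⊕ C) ↔ B) → (B ∧ C)) ↔ (B ∨ C) = True ↔ True = True
(B ⊕ ((C → B) → (C ⊕ B))) → (¬(((B ⊕ C) ↔ B) → (B ∧ C)) ↔ (B ∨ C)) = False → True = True
((C ↔ B) ⊕ (B ⊕ ((C ⊕ B) → B))) → ((B ⊕ ((C → B) → (C ⊕ B))) → (¬(((B ⊕ C) ↔ B) → (B ∧ C)) ↔ (B ∨ C))) = False → True = True

True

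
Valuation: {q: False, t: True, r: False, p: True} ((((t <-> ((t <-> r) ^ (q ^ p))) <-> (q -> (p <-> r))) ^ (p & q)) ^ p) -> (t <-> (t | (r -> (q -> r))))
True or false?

True

t <-> r = True <-> False = False
q ^ p = False ^ True = True
(t <-> r) ^ (q ^ p) = False ^ True = True
t <-> ((t <-> r) ^ (q ^ p)) = True <-> True = True
p <-> r = True <-> False = False
q -> (p <-> r) = False -> False = True
(t <-> ((t <-> r) ^ (q ^ p))) <-> (q -> (p <-> r)) = True <-> True = True
p & q = True & False = False
((t <-> ((t <-> r) ^ (q ^ p))) <-> (q -> (p <-> r))) ^ (p & q) = True ^ False = True
(((t <-> ((t <-> r) ^ (q ^ p))) <-> (q -> (p <-> r))) ^ (p & q)) ^ p = True ^ True = False
q -> r = False -> False = True
r -> (q -> r) = False -> True = True
t | (r -> (q -> r)) = True | True = True
t <-> (t | (r -> (q -> r))) = True <-> True = True
((((t <-> ((t <-> r) ^ (q ^ p))) <-> (q -> (p <-> r))) ^ (p & q)) ^ p) -> (t <-> (t | (r -> (q -> r)))) = False -> True = True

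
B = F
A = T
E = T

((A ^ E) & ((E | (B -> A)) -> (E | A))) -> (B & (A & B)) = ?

Substituting B=F, A=T, E=T:
A ^ E = T ^ T = F
B -> A = F -> T = T
E | (B -> A) = T | T = T
E | A = T | T = T
(E | (B -> A)) -> (E | A) = T -> T = T
(A ^ E) & ((E | (B -> A)) -> (E | A)) = F & T = F
A & B = T & F = F
B & (A & B) = F & F = F
((A ^ E) & ((E | (B -> A)) -> (E | A))) -> (B & (A & B)) = F -> F = T

T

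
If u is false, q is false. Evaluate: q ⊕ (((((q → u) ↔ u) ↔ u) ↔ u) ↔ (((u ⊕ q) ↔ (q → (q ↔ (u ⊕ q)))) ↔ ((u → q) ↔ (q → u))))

q → u = False → False = True
(q → u) ↔ u = True ↔ False = False
((q → u) ↔ u) ↔ u = False ↔ False = True
(((q → u) ↔ u) ↔ u) ↔ u = True ↔ False = False
u ⊕ q = False ⊕ False = False
u ⊕ q = False ⊕ False = False
q ↔ (u ⊕ q) = False ↔ False = True
q → (q ↔ (u ⊕ q)) = False → True = True
(u ⊕ q) ↔ (q → (q ↔ (u ⊕ q))) = False ↔ True = False
u → q = False → False = True
q → u = False → False = True
(u → q) ↔ (q → u) = True ↔ True = True
((u ⊕ q) ↔ (q → (q ↔ (u ⊕ q)))) ↔ ((u → q) ↔ (q → u)) = False ↔ True = False
((((q → u) ↔ u) ↔ u) ↔ u) ↔ (((u ⊕ q) ↔ (q → (q ↔ (u ⊕ q)))) ↔ ((u → q) ↔ (q → u))) = False ↔ False = True
q ⊕ (((((q → u) ↔ u) ↔ u) ↔ u) ↔ (((u ⊕ q) ↔ (q → (q ↔ (u ⊕ q)))) ↔ ((u → q) ↔ (q → u)))) = False ⊕ True = True

True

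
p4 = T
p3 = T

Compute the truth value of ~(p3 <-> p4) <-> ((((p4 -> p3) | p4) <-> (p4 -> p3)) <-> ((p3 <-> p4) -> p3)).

F

p3 <-> p4 = T <-> T = T
~(p3 <-> p4) = ~T = F
p4 -> p3 = T -> T = T
(p4 -> p3) | p4 = T | T = T
p4 -> p3 = T -> T = T
((p4 -> p3) | p4) <-> (p4 -> p3) = T <-> T = T
p3 <-> p4 = T <-> T = T
(p3 <-> p4) -> p3 = T -> T = T
(((p4 -> p3) | p4) <-> (p4 -> p3)) <-> ((p3 <-> p4) -> p3) = T <-> T = T
~(p3 <-> p4) <-> ((((p4 -> p3) | p4) <-> (p4 -> p3)) <-> ((p3 <-> p4) -> p3)) = F <-> T = F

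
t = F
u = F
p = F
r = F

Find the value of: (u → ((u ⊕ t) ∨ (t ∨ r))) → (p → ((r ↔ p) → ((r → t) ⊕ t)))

u ⊕ t = F ⊕ F = F
t ∨ r = F ∨ F = F
(u ⊕ t) ∨ (t ∨ r) = F ∨ F = F
u → ((u ⊕ t) ∨ (t ∨ r)) = F → F = T
r ↔ p = F ↔ F = T
r → t = F → F = T
(r → t) ⊕ t = T ⊕ F = T
(r ↔ p) → ((r → t) ⊕ t) = T → T = T
p → ((r ↔ p) → ((r → t) ⊕ t)) = F → T = T
(u → ((u ⊕ t) ∨ (t ∨ r))) → (p → ((r ↔ p) → ((r → t) ⊕ t))) = T → T = T

T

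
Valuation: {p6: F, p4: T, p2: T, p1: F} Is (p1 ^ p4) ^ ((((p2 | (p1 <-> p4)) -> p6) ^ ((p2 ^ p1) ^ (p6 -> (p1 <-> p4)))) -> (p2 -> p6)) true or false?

Substituting p6=F, p4=T, p2=T, p1=F:
p1 ^ p4 = F ^ T = T
p1 <-> p4 = F <-> T = F
p2 | (p1 <-> p4) = T | F = T
(p2 | (p1 <-> p4)) -> p6 = T -> F = F
p2 ^ p1 = T ^ F = T
p1 <-> p4 = F <-> T = F
p6 -> (p1 <-> p4) = F -> F = T
(p2 ^ p1) ^ (p6 -> (p1 <-> p4)) = T ^ T = F
((p2 | (p1 <-> p4)) -> p6) ^ ((p2 ^ p1) ^ (p6 -> (p1 <-> p4))) = F ^ F = F
p2 -> p6 = T -> F = F
(((p2 | (p1 <-> p4)) -> p6) ^ ((p2 ^ p1) ^ (p6 -> (p1 <-> p4)))) -> (p2 -> p6) = F -> F = T
(p1 ^ p4) ^ ((((p2 | (p1 <-> p4)) -> p6) ^ ((p2 ^ p1) ^ (p6 -> (p1 <-> p4)))) -> (p2 -> p6)) = T ^ T = F

F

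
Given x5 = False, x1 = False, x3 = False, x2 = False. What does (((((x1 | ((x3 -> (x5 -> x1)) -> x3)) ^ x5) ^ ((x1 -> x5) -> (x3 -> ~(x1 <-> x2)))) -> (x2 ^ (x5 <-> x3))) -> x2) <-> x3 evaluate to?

x5 -> x1 = False -> False = True
x3 -> (x5 -> x1) = False -> True = True
(x3 -> (x5 -> x1)) -> x3 = True -> False = False
x1 | ((x3 -> (x5 -> x1)) -> x3) = False | False = False
(x1 | ((x3 -> (x5 -> x1)) -> x3)) ^ x5 = False ^ False = False
x1 -> x5 = False -> False = True
x1 <-> x2 = False <-> False = True
~(x1 <-> x2) = ~True = False
x3 -> ~(x1 <-> x2) = False -> False = True
(x1 -> x5) -> (x3 -> ~(x1 <-> x2)) = True -> True = True
((x1 | ((x3 -> (x5 -> x1)) -> x3)) ^ x5) ^ ((x1 -> x5) -> (x3 -> ~(x1 <-> x2))) = False ^ True = True
x5 <-> x3 = False <-> False = True
x2 ^ (x5 <-> x3) = False ^ True = True
(((x1 | ((x3 -> (x5 -> x1)) -> x3)) ^ x5) ^ ((x1 -> x5) -> (x3 -> ~(x1 <-> x2)))) -> (x2 ^ (x5 <-> x3)) = True -> True = True
((((x1 | ((x3 -> (x5 -> x1)) -> x3)) ^ x5) ^ ((x1 -> x5) -> (x3 -> ~(x1 <-> x2)))) -> (x2 ^ (x5 <-> x3))) -> x2 = True -> False = False
(((((x1 | ((x3 -> (x5 -> x1)) -> x3)) ^ x5) ^ ((x1 -> x5) -> (x3 -> ~(x1 <-> x2)))) -> (x2 ^ (x5 <-> x3))) -> x2) <-> x3 = False <-> False = True

True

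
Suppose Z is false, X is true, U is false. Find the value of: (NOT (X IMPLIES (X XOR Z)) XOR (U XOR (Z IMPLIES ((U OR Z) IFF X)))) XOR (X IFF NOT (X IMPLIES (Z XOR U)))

F

Substituting Z=F, X=T, U=F:
X XOR Z = T XOR F = T
X IMPLIES (X XOR Z) = T IMPLIES T = T
NOT (X IMPLIES (X XOR Z)) = NOT T = F
U OR Z = F OR F = F
(U OR Z) IFF X = F IFF T = F
Z IMPLIES ((U OR Z) IFF X) = F IMPLIES F = T
U XOR (Z IMPLIES ((U OR Z) IFF X)) = F XOR T = T
NOT (X IMPLIES (X XOR Z)) XOR (U XOR (Z IMPLIES ((U OR Z) IFF X))) = F XOR T = T
Z XOR U = F XOR F = F
X IMPLIES (Z XOR U) = T IMPLIES F = F
NOT (X IMPLIES (Z XOR U)) = NOT F = T
X IFF NOT (X IMPLIES (Z XOR U)) = T IFF T = T
(NOT (X IMPLIES (X XOR Z)) XOR (U XOR (Z IMPLIES ((U OR Z) IFF X)))) XOR (X IFF NOT (X IMPLIES (Z XOR U))) = T XOR T = F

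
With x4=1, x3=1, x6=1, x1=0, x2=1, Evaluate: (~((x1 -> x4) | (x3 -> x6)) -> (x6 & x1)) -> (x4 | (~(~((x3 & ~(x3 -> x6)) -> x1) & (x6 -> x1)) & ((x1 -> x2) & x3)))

Substituting x4=1, x3=1, x6=1, x1=0, x2=1:
x1 -> x4 = 0 -> 1 = 1
x3 -> x6 = 1 -> 1 = 1
(x1 -> x4) | (x3 -> x6) = 1 | 1 = 1
~((x1 -> x4) | (x3 -> x6)) = ~1 = 0
x6 & x1 = 1 & 0 = 0
~((x1 -> x4) | (x3 -> x6)) -> (x6 & x1) = 0 -> 0 = 1
x3 -> x6 = 1 -> 1 = 1
~(x3 -> x6) = ~1 = 0
x3 & ~(x3 -> x6) = 1 & 0 = 0
(x3 & ~(x3 -> x6)) -> x1 = 0 -> 0 = 1
~((x3 & ~(x3 -> x6)) -> x1) = ~1 = 0
x6 -> x1 = 1 -> 0 = 0
~((x3 & ~(x3 -> x6)) -> x1) & (x6 -> x1) = 0 & 0 = 0
~(~((x3 & ~(x3 -> x6)) -> x1) & (x6 -> x1)) = ~0 = 1
x1 -> x2 = 0 -> 1 = 1
(x1 -> x2) & x3 = 1 & 1 = 1
~(~((x3 & ~(x3 -> x6)) -> x1) & (x6 -> x1)) & ((x1 -> x2) & x3) = 1 & 1 = 1
x4 | (~(~((x3 & ~(x3 -> x6)) -> x1) & (x6 -> x1)) & ((x1 -> x2) & x3)) = 1 | 1 = 1
(~((x1 -> x4) | (x3 -> x6)) -> (x6 & x1)) -> (x4 | (~(~((x3 & ~(x3 -> x6)) -> x1) & (x6 -> x1)) & ((x1 -> x2) & x3))) = 1 -> 1 = 1

1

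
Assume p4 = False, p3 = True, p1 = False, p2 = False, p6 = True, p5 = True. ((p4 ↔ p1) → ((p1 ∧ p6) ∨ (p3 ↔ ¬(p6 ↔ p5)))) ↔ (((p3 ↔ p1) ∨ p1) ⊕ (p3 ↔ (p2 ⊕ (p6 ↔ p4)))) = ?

True

Substituting p4=False, p3=True, p1=False, p2=False, p6=True, p5=True:
p4 ↔ p1 = False ↔ False = True
p1 ∧ p6 = False ∧ True = False
p6 ↔ p5 = True ↔ True = True
¬(p6 ↔ p5) = ¬True = False
p3 ↔ ¬(p6 ↔ p5) = True ↔ False = False
(p1 ∧ p6) ∨ (p3 ↔ ¬(p6 ↔ p5)) = False ∨ False = False
(p4 ↔ p1) → ((p1 ∧ p6) ∨ (p3 ↔ ¬(p6 ↔ p5))) = True → False = False
p3 ↔ p1 = True ↔ False = False
(p3 ↔ p1) ∨ p1 = False ∨ False = False
p6 ↔ p4 = True ↔ False = False
p2 ⊕ (p6 ↔ p4) = False ⊕ False = False
p3 ↔ (p2 ⊕ (p6 ↔ p4)) = True ↔ False = False
((p3 ↔ p1) ∨ p1) ⊕ (p3 ↔ (p2 ⊕ (p6 ↔ p4))) = False ⊕ False = False
((p4 ↔ p1) → ((p1 ∧ p6) ∨ (p3 ↔ ¬(p6 ↔ p5)))) ↔ (((p3 ↔ p1) ∨ p1) ⊕ (p3 ↔ (p2 ⊕ (p6 ↔ p4)))) = False ↔ False = True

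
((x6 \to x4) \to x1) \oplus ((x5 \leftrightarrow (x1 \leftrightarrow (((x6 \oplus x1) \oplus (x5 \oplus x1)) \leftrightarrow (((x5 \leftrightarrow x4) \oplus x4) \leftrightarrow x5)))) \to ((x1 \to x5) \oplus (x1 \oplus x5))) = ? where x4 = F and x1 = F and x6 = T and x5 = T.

x6 \to x4 = T \to F = F
(x6 \to x4) \to x1 = F \to F = T
x6 \oplus x1 = T \oplus F = T
x5 \oplus x1 = T \oplus F = T
(x6 \oplus x1) \oplus (x5 \oplus x1) = T \oplus T = F
x5 \leftrightarrow x4 = T \leftrightarrow F = F
(x5 \leftrightarrow x4) \oplus x4 = F \oplus F = F
((x5 \leftrightarrow x4) \oplus x4) \leftrightarrow x5 = F \leftrightarrow T = F
((x6 \oplus x1) \oplus (x5 \oplus x1)) \leftrightarrow (((x5 \leftrightarrow x4) \oplus x4) \leftrightarrow x5) = F \leftrightarrow F = T
x1 \leftrightarrow (((x6 \oplus x1) \oplus (x5 \oplus x1)) \leftrightarrow (((x5 \leftrightarrow x4) \oplus x4) \leftrightarrow x5)) = F \leftrightarrow T = F
x5 \leftrightarrow (x1 \leftrightarrow (((x6 \oplus x1) \oplus (x5 \oplus x1)) \leftrightarrow (((x5 \leftrightarrow x4) \oplus x4) \leftrightarrow x5))) = T \leftrightarrow F = F
x1 \to x5 = F \to T = T
x1 \oplus x5 = F \oplus T = T
(x1 \to x5) \oplus (x1 \oplus x5) = T \oplus T = F
(x5 \leftrightarrow (x1 \leftrightarrow (((x6 \oplus x1) \oplus (x5 \oplus x1)) \leftrightarrow (((x5 \leftrightarrow x4) \oplus x4) \leftrightarrow x5)))) \to ((x1 \to x5) \oplus (x1 \oplus x5)) = F \to F = T
((x6 \to x4) \to x1) \oplus ((x5 \leftrightarrow (x1 \leftrightarrow (((x6 \oplus x1) \oplus (x5 \oplus x1)) \leftrightarrow (((x5 \leftrightarrow x4) \oplus x4) \leftrightarrow x5)))) \to ((x1 \to x5) \oplus (x1 \oplus x5))) = T \oplus T = F

F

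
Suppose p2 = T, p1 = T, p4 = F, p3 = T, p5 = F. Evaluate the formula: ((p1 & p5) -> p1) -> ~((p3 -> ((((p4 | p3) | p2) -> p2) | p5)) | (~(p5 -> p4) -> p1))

p1 & p5 = T & F = F
(p1 & p5) -> p1 = F -> T = T
p4 | p3 = F | T = T
(p4 | p3) | p2 = T | T = T
((p4 | p3) | p2) -> p2 = T -> T = T
(((p4 | p3) | p2) -> p2) | p5 = T | F = T
p3 -> ((((p4 | p3) | p2) -> p2) | p5) = T -> T = T
p5 -> p4 = F -> F = T
~(p5 -> p4) = ~T = F
~(p5 -> p4) -> p1 = F -> T = T
(p3 -> ((((p4 | p3) | p2) -> p2) | p5)) | (~(p5 -> p4) -> p1) = T | T = T
~((p3 -> ((((p4 | p3) | p2) -> p2) | p5)) | (~(p5 -> p4) -> p1)) = ~T = F
((p1 & p5) -> p1) -> ~((p3 -> ((((p4 | p3) | p2) -> p2) | p5)) | (~(p5 -> p4) -> p1)) = T -> F = F

F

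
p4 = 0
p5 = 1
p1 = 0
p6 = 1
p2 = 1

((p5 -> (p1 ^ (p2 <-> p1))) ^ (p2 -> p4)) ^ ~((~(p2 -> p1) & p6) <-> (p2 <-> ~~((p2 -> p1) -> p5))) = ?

p2 <-> p1 = 1 <-> 0 = 0
p1 ^ (p2 <-> p1) = 0 ^ 0 = 0
p5 -> (p1 ^ (p2 <-> p1)) = 1 -> 0 = 0
p2 -> p4 = 1 -> 0 = 0
(p5 -> (p1 ^ (p2 <-> p1))) ^ (p2 -> p4) = 0 ^ 0 = 0
p2 -> p1 = 1 -> 0 = 0
~(p2 -> p1) = ~0 = 1
~(p2 -> p1) & p6 = 1 & 1 = 1
p2 -> p1 = 1 -> 0 = 0
(p2 -> p1) -> p5 = 0 -> 1 = 1
~((p2 -> p1) -> p5) = ~1 = 0
~~((p2 -> p1) -> p5) = ~0 = 1
p2 <-> ~~((p2 -> p1) -> p5) = 1 <-> 1 = 1
(~(p2 -> p1) & p6) <-> (p2 <-> ~~((p2 -> p1) -> p5)) = 1 <-> 1 = 1
~((~(p2 -> p1) & p6) <-> (p2 <-> ~~((p2 -> p1) -> p5))) = ~1 = 0
((p5 -> (p1 ^ (p2 <-> p1))) ^ (p2 -> p4)) ^ ~((~(p2 -> p1) & p6) <-> (p2 <-> ~~((p2 -> p1) -> p5))) = 0 ^ 0 = 0

0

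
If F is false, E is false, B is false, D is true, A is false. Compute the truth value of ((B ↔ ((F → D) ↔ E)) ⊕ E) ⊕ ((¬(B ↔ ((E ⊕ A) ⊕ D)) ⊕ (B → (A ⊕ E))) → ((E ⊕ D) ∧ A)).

F → D = False → True = True
(F → D) ↔ E = True ↔ False = False
B ↔ ((F → D) ↔ E) = False ↔ False = True
(B ↔ ((F → D) ↔ E)) ⊕ E = True ⊕ False = True
E ⊕ A = False ⊕ False = False
(E ⊕ A) ⊕ D = False ⊕ True = True
B ↔ ((E ⊕ A) ⊕ D) = False ↔ True = False
¬(B ↔ ((E ⊕ A) ⊕ D)) = ¬False = True
A ⊕ E = False ⊕ False = False
B → (A ⊕ E) = False → False = True
¬(B ↔ ((E ⊕ A) ⊕ D)) ⊕ (B → (A ⊕ E)) = True ⊕ True = False
E ⊕ D = False ⊕ True = True
(E ⊕ D) ∧ A = True ∧ False = False
(¬(B ↔ ((E ⊕ A) ⊕ D)) ⊕ (B → (A ⊕ E))) → ((E ⊕ D) ∧ A) = False → False = True
((B ↔ ((F → D) ↔ E)) ⊕ E) ⊕ ((¬(B ↔ ((E ⊕ A) ⊕ D)) ⊕ (B → (A ⊕ E))) → ((E ⊕ D) ∧ A)) = True ⊕ True = False

False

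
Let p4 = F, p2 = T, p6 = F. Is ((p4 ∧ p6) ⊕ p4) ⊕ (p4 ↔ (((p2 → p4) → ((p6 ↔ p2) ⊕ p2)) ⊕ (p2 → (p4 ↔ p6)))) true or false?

p4 ∧ p6 = F ∧ F = F
(p4 ∧ p6) ⊕ p4 = F ⊕ F = F
p2 → p4 = T → F = F
p6 ↔ p2 = F ↔ T = F
(p6 ↔ p2) ⊕ p2 = F ⊕ T = T
(p2 → p4) → ((p6 ↔ p2) ⊕ p2) = F → T = T
p4 ↔ p6 = F ↔ F = T
p2 → (p4 ↔ p6) = T → T = T
((p2 → p4) → ((p6 ↔ p2) ⊕ p2)) ⊕ (p2 → (p4 ↔ p6)) = T ⊕ T = F
p4 ↔ (((p2 → p4) → ((p6 ↔ p2) ⊕ p2)) ⊕ (p2 → (p4 ↔ p6))) = F ↔ F = T
((p4 ∧ p6) ⊕ p4) ⊕ (p4 ↔ (((p2 → p4) → ((p6 ↔ p2) ⊕ p2)) ⊕ (p2 → (p4 ↔ p6)))) = F ⊕ T = T

T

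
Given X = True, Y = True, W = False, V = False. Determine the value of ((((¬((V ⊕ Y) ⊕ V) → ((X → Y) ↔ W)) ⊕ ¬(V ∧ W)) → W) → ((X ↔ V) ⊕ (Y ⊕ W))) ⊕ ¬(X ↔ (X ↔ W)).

V ⊕ Y = False ⊕ True = True
(V ⊕ Y) ⊕ V = True ⊕ False = True
¬((V ⊕ Y) ⊕ V) = ¬True = False
X → Y = True → True = True
(X → Y) ↔ W = True ↔ False = False
¬((V ⊕ Y) ⊕ V) → ((X → Y) ↔ W) = False → False = True
V ∧ W = False ∧ False = False
¬(V ∧ W) = ¬False = True
(¬((V ⊕ Y) ⊕ V) → ((X → Y) ↔ W)) ⊕ ¬(V ∧ W) = True ⊕ True = False
((¬((V ⊕ Y) ⊕ V) → ((X → Y) ↔ W)) ⊕ ¬(V ∧ W)) → W = False → False = True
X ↔ V = True ↔ False = False
Y ⊕ W = True ⊕ False = True
(X ↔ V) ⊕ (Y ⊕ W) = False ⊕ True = True
(((¬((V ⊕ Y) ⊕ V) → ((X → Y) ↔ W)) ⊕ ¬(V ∧ W)) → W) → ((X ↔ V) ⊕ (Y ⊕ W)) = True → True = True
X ↔ W = True ↔ False = False
X ↔ (X ↔ W) = True ↔ False = False
¬(X ↔ (X ↔ W)) = ¬False = True
((((¬((V ⊕ Y) ⊕ V) → ((X → Y) ↔ W)) ⊕ ¬(V ∧ W)) → W) → ((X ↔ V) ⊕ (Y ⊕ W))) ⊕ ¬(X ↔ (X ↔ W)) = True ⊕ True = False

False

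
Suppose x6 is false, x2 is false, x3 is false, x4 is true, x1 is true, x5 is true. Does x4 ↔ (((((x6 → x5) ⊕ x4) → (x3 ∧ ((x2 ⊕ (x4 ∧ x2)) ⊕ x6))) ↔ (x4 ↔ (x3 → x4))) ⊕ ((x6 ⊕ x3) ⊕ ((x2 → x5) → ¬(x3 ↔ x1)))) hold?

x6 → x5 = F → T = T
(x6 → x5) ⊕ x4 = T ⊕ T = F
x4 ∧ x2 = T ∧ F = F
x2 ⊕ (x4 ∧ x2) = F ⊕ F = F
(x2 ⊕ (x4 ∧ x2)) ⊕ x6 = F ⊕ F = F
x3 ∧ ((x2 ⊕ (x4 ∧ x2)) ⊕ x6) = F ∧ F = F
((x6 → x5) ⊕ x4) → (x3 ∧ ((x2 ⊕ (x4 ∧ x2)) ⊕ x6)) = F → F = T
x3 → x4 = F → T = T
x4 ↔ (x3 → x4) = T ↔ T = T
(((x6 → x5) ⊕ x4) → (x3 ∧ ((x2 ⊕ (x4 ∧ x2)) ⊕ x6))) ↔ (x4 ↔ (x3 → x4)) = T ↔ T = T
x6 ⊕ x3 = F ⊕ F = F
x2 → x5 = F → T = T
x3 ↔ x1 = F ↔ T = F
¬(x3 ↔ x1) = ¬F = T
(x2 → x5) → ¬(x3 ↔ x1) = T → T = T
(x6 ⊕ x3) ⊕ ((x2 → x5) → ¬(x3 ↔ x1)) = F ⊕ T = T
((((x6 → x5) ⊕ x4) → (x3 ∧ ((x2 ⊕ (x4 ∧ x2)) ⊕ x6))) ↔ (x4 ↔ (x3 → x4))) ⊕ ((x6 ⊕ x3) ⊕ ((x2 → x5) → ¬(x3 ↔ x1))) = T ⊕ T = F
x4 ↔ (((((x6 → x5) ⊕ x4) → (x3 ∧ ((x2 ⊕ (x4 ∧ x2)) ⊕ x6))) ↔ (x4 ↔ (x3 → x4))) ⊕ ((x6 ⊕ x3) ⊕ ((x2 → x5) → ¬(x3 ↔ x1)))) = T ↔ F = F

F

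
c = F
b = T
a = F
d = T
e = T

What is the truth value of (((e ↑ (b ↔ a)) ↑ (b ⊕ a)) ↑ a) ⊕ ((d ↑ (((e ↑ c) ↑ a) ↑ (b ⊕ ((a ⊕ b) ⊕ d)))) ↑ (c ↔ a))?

T

b ↔ a = T ↔ F = F
e ↑ (b ↔ a) = T ↑ F = T
b ⊕ a = T ⊕ F = T
(e ↑ (b ↔ a)) ↑ (b ⊕ a) = T ↑ T = F
((e ↑ (b ↔ a)) ↑ (b ⊕ a)) ↑ a = F ↑ F = T
e ↑ c = T ↑ F = T
(e ↑ c) ↑ a = T ↑ F = T
a ⊕ b = F ⊕ T = T
(a ⊕ b) ⊕ d = T ⊕ T = F
b ⊕ ((a ⊕ b) ⊕ d) = T ⊕ F = T
((e ↑ c) ↑ a) ↑ (b ⊕ ((a ⊕ b) ⊕ d)) = T ↑ T = F
d ↑ (((e ↑ c) ↑ a) ↑ (b ⊕ ((a ⊕ b) ⊕ d))) = T ↑ F = T
c ↔ a = F ↔ F = T
(d ↑ (((e ↑ c) ↑ a) ↑ (b ⊕ ((a ⊕ b) ⊕ d)))) ↑ (c ↔ a) = T ↑ T = F
(((e ↑ (b ↔ a)) ↑ (b ⊕ a)) ↑ a) ⊕ ((d ↑ (((e ↑ c) ↑ a) ↑ (b ⊕ ((a ⊕ b) ⊕ d)))) ↑ (c ↔ a)) = T ⊕ F = T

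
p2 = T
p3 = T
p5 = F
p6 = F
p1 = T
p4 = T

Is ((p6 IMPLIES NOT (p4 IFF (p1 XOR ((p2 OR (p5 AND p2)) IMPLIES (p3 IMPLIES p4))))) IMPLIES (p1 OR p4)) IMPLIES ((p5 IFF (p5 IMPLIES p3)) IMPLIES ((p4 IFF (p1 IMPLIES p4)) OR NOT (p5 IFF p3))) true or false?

T

p5 AND p2 = F AND T = F
p2 OR (p5 AND p2) = T OR F = T
p3 IMPLIES p4 = T IMPLIES T = T
(p2 OR (p5 AND p2)) IMPLIES (p3 IMPLIES p4) = T IMPLIES T = T
p1 XOR ((p2 OR (p5 AND p2)) IMPLIES (p3 IMPLIES p4)) = T XOR T = F
p4 IFF (p1 XOR ((p2 OR (p5 AND p2)) IMPLIES (p3 IMPLIES p4))) = T IFF F = F
NOT (p4 IFF (p1 XOR ((p2 OR (p5 AND p2)) IMPLIES (p3 IMPLIES p4)))) = NOT F = T
p6 IMPLIES NOT (p4 IFF (p1 XOR ((p2 OR (p5 AND p2)) IMPLIES (p3 IMPLIES p4)))) = F IMPLIES T = T
p1 OR p4 = T OR T = T
(p6 IMPLIES NOT (p4 IFF (p1 XOR ((p2 OR (p5 AND p2)) IMPLIES (p3 IMPLIES p4))))) IMPLIES (p1 OR p4) = T IMPLIES T = T
p5 IMPLIES p3 = F IMPLIES T = T
p5 IFF (p5 IMPLIES p3) = F IFF T = F
p1 IMPLIES p4 = T IMPLIES T = T
p4 IFF (p1 IMPLIES p4) = T IFF T = T
p5 IFF p3 = F IFF T = F
NOT (p5 IFF p3) = NOT F = T
(p4 IFF (p1 IMPLIES p4)) OR NOT (p5 IFF p3) = T OR T = T
(p5 IFF (p5 IMPLIES p3)) IMPLIES ((p4 IFF (p1 IMPLIES p4)) OR NOT (p5 IFF p3)) = F IMPLIES T = T
((p6 IMPLIES NOT (p4 IFF (p1 XOR ((p2 OR (p5 AND p2)) IMPLIES (p3 IMPLIES p4))))) IMPLIES (p1 OR p4)) IMPLIES ((p5 IFF (p5 IMPLIES p3)) IMPLIES ((p4 IFF (p1 IMPLIES p4)) OR NOT (p5 IFF p3))) = T IMPLIES T = T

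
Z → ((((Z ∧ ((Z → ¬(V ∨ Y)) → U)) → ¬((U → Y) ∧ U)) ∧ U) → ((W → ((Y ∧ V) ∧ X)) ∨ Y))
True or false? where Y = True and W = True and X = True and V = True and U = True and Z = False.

V ∨ Y = True ∨ True = True
¬(V ∨ Y) = ¬True = False
Z → ¬(V ∨ Y) = False → False = True
(Z → ¬(V ∨ Y)) → U = True → True = True
Z ∧ ((Z → ¬(V ∨ Y)) → U) = False ∧ True = False
U → Y = True → True = True
(U → Y) ∧ U = True ∧ True = True
¬((U → Y) ∧ U) = ¬True = False
(Z ∧ ((Z → ¬(V ∨ Y)) → U)) → ¬((U → Y) ∧ U) = False → False = True
((Z ∧ ((Z → ¬(V ∨ Y)) → U)) → ¬((U → Y) ∧ U)) ∧ U = True ∧ True = True
Y ∧ V = True ∧ True = True
(Y ∧ V) ∧ X = True ∧ True = True
W → ((Y ∧ V) ∧ X) = True → True = True
(W → ((Y ∧ V) ∧ X)) ∨ Y = True ∨ True = True
(((Z ∧ ((Z → ¬(V ∨ Y)) → U)) → ¬((U → Y) ∧ U)) ∧ U) → ((W → ((Y ∧ V) ∧ X)) ∨ Y) = True → True = True
Z → ((((Z ∧ ((Z → ¬(V ∨ Y)) → U)) → ¬((U → Y) ∧ U)) ∧ U) → ((W → ((Y ∧ V) ∧ X)) ∨ Y)) = False → True = True

True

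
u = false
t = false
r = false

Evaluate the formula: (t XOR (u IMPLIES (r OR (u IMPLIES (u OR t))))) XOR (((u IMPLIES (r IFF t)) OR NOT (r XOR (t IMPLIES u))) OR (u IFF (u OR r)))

false

Substituting u=false, t=false, r=false:
u OR t = false OR false = false
u IMPLIES (u OR t) = false IMPLIES false = true
r OR (u IMPLIES (u OR t)) = false OR true = true
u IMPLIES (r OR (u IMPLIES (u OR t))) = false IMPLIES true = true
t XOR (u IMPLIES (r OR (u IMPLIES (u OR t)))) = false XOR true = true
r IFF t = false IFF false = true
u IMPLIES (r IFF t) = false IMPLIES true = true
t IMPLIES u = false IMPLIES false = true
r XOR (t IMPLIES u) = false XOR true = true
NOT (r XOR (t IMPLIES u)) = NOT true = false
(u IMPLIES (r IFF t)) OR NOT (r XOR (t IMPLIES u)) = true OR false = true
u OR r = false OR false = false
u IFF (u OR r) = false IFF false = true
((u IMPLIES (r IFF t)) OR NOT (r XOR (t IMPLIES u))) OR (u IFF (u OR r)) = true OR true = true
(t XOR (u IMPLIES (r OR (u IMPLIES (u OR t))))) XOR (((u IMPLIES (r IFF t)) OR NOT (r XOR (t IMPLIES u))) OR (u IFF (u OR r))) = true XOR true = false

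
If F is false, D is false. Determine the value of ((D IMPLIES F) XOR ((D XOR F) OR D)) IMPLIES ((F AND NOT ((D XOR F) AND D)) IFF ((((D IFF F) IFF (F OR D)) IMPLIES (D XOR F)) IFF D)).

true

D IMPLIES F = false IMPLIES false = true
D XOR F = false XOR false = false
(D XOR F) OR D = false OR false = false
(D IMPLIES F) XOR ((D XOR F) OR D) = true XOR false = true
D XOR F = false XOR false = false
(D XOR F) AND D = false AND false = false
NOT ((D XOR F) AND D) = NOT false = true
F AND NOT ((D XOR F) AND D) = false AND true = false
D IFF F = false IFF false = true
F OR D = false OR false = false
(D IFF F) IFF (F OR D) = true IFF false = false
D XOR F = false XOR false = false
((D IFF F) IFF (F OR D)) IMPLIES (D XOR F) = false IMPLIES false = true
(((D IFF F) IFF (F OR D)) IMPLIES (D XOR F)) IFF D = true IFF false = false
(F AND NOT ((D XOR F) AND D)) IFF ((((D IFF F) IFF (F OR D)) IMPLIES (D XOR F)) IFF D) = false IFF false = true
((D IMPLIES F) XOR ((D XOR F) OR D)) IMPLIES ((F AND NOT ((D XOR F) AND D)) IFF ((((D IFF F) IFF (F OR D)) IMPLIES (D XOR F)) IFF D)) = true IMPLIES true = true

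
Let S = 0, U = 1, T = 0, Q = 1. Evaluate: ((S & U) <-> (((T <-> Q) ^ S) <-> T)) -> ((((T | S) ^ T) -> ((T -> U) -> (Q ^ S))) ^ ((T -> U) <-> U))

S & U = 0 & 1 = 0
T <-> Q = 0 <-> 1 = 0
(T <-> Q) ^ S = 0 ^ 0 = 0
((T <-> Q) ^ S) <-> T = 0 <-> 0 = 1
(S & U) <-> (((T <-> Q) ^ S) <-> T) = 0 <-> 1 = 0
T | S = 0 | 0 = 0
(T | S) ^ T = 0 ^ 0 = 0
T -> U = 0 -> 1 = 1
Q ^ S = 1 ^ 0 = 1
(T -> U) -> (Q ^ S) = 1 -> 1 = 1
((T | S) ^ T) -> ((T -> U) -> (Q ^ S)) = 0 -> 1 = 1
T -> U = 0 -> 1 = 1
(T -> U) <-> U = 1 <-> 1 = 1
(((T | S) ^ T) -> ((T -> U) -> (Q ^ S))) ^ ((T -> U) <-> U) = 1 ^ 1 = 0
((S & U) <-> (((T <-> Q) ^ S) <-> T)) -> ((((T | S) ^ T) -> ((T -> U) -> (Q ^ S))) ^ ((T -> U) <-> U)) = 0 -> 0 = 1

1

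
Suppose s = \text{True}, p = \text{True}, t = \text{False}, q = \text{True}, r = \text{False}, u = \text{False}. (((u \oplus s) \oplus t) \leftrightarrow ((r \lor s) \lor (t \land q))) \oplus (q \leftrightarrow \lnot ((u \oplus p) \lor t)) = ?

\text{True}

u \oplus s = \text{False} \oplus \text{True} = \text{True}
(u \oplus s) \oplus t = \text{True} \oplus \text{False} = \text{True}
r \lor s = \text{False} \lor \text{True} = \text{True}
t \land q = \text{False} \land \text{True} = \text{False}
(r \lor s) \lor (t \land q) = \text{True} \lor \text{False} = \text{True}
((u \oplus s) \oplus t) \leftrightarrow ((r \lor s) \lor (t \land q)) = \text{True} \leftrightarrow \text{True} = \text{True}
u \oplus p = \text{False} \oplus \text{True} = \text{True}
(u \oplus p) \lor t = \text{True} \lor \text{False} = \text{True}
\lnot ((u \oplus p) \lor t) = \lnot \text{True} = \text{False}
q \leftrightarrow \lnot ((u \oplus p) \lor t) = \text{True} \leftrightarrow \text{False} = \text{False}
(((u \oplus s) \oplus t) \leftrightarrow ((r \lor s) \lor (t \land q))) \oplus (q \leftrightarrow \lnot ((u \oplus p) \lor t)) = \text{True} \oplus \text{False} = \text{True}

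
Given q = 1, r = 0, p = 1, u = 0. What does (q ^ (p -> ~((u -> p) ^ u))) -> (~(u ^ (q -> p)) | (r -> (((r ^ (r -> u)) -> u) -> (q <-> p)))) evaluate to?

1

Substituting q=1, r=0, p=1, u=0:
u -> p = 0 -> 1 = 1
(u -> p) ^ u = 1 ^ 0 = 1
~((u -> p) ^ u) = ~1 = 0
p -> ~((u -> p) ^ u) = 1 -> 0 = 0
q ^ (p -> ~((u -> p) ^ u)) = 1 ^ 0 = 1
q -> p = 1 -> 1 = 1
u ^ (q -> p) = 0 ^ 1 = 1
~(u ^ (q -> p)) = ~1 = 0
r -> u = 0 -> 0 = 1
r ^ (r -> u) = 0 ^ 1 = 1
(r ^ (r -> u)) -> u = 1 -> 0 = 0
q <-> p = 1 <-> 1 = 1
((r ^ (r -> u)) -> u) -> (q <-> p) = 0 -> 1 = 1
r -> (((r ^ (r -> u)) -> u) -> (q <-> p)) = 0 -> 1 = 1
~(u ^ (q -> p)) | (r -> (((r ^ (r -> u)) -> u) -> (q <-> p))) = 0 | 1 = 1
(q ^ (p -> ~((u -> p) ^ u))) -> (~(u ^ (q -> p)) | (r -> (((r ^ (r -> u)) -> u) -> (q <-> p)))) = 1 -> 1 = 1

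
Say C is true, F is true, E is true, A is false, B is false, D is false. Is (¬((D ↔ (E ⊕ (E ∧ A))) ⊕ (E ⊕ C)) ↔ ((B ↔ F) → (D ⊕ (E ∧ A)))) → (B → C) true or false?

True

E ∧ A = True ∧ False = False
E ⊕ (E ∧ A) = True ⊕ False = True
D ↔ (E ⊕ (E ∧ A)) = False ↔ True = False
E ⊕ C = True ⊕ True = False
(D ↔ (E ⊕ (E ∧ A))) ⊕ (E ⊕ C) = False ⊕ False = False
¬((D ↔ (E ⊕ (E ∧ A))) ⊕ (E ⊕ C)) = ¬False = True
B ↔ F = False ↔ True = False
E ∧ A = True ∧ False = False
D ⊕ (E ∧ A) = False ⊕ False = False
(B ↔ F) → (D ⊕ (E ∧ A)) = False → False = True
¬((D ↔ (E ⊕ (E ∧ A))) ⊕ (E ⊕ C)) ↔ ((B ↔ F) → (D ⊕ (E ∧ A))) = True ↔ True = True
B → C = False → True = True
(¬((D ↔ (E ⊕ (E ∧ A))) ⊕ (E ⊕ C)) ↔ ((B ↔ F) → (D ⊕ (E ∧ A)))) → (B → C) = True → True = True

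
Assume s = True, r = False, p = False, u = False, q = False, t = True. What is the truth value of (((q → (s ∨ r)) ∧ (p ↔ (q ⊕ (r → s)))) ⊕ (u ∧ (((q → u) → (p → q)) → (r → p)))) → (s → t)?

True

s ∨ r = True ∨ False = True
q → (s ∨ r) = False → True = True
r → s = False → True = True
q ⊕ (r → s) = False ⊕ True = True
p ↔ (q ⊕ (r → s)) = False ↔ True = False
(q → (s ∨ r)) ∧ (p ↔ (q ⊕ (r → s))) = True ∧ False = False
q → u = False → False = True
p → q = False → False = True
(q → u) → (p → q) = True → True = True
r → p = False → False = True
((q → u) → (p → q)) → (r → p) = True → True = True
u ∧ (((q → u) → (p → q)) → (r → p)) = False ∧ True = False
((q → (s ∨ r)) ∧ (p ↔ (q ⊕ (r → s)))) ⊕ (u ∧ (((q → u) → (p → q)) → (r → p))) = False ⊕ False = False
s → t = True → True = True
(((q → (s ∨ r)) ∧ (p ↔ (q ⊕ (r → s)))) ⊕ (u ∧ (((q → u) → (p → q)) → (r → p)))) → (s → t) = False → True = True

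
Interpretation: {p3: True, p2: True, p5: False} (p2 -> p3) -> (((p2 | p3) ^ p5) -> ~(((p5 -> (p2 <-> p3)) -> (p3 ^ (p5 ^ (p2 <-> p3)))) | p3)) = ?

p2 -> p3 = True -> True = True
p2 | p3 = True | True = True
(p2 | p3) ^ p5 = True ^ False = True
p2 <-> p3 = True <-> True = True
p5 -> (p2 <-> p3) = False -> True = True
p2 <-> p3 = True <-> True = True
p5 ^ (p2 <-> p3) = False ^ True = True
p3 ^ (p5 ^ (p2 <-> p3)) = True ^ True = False
(p5 -> (p2 <-> p3)) -> (p3 ^ (p5 ^ (p2 <-> p3))) = True -> False = False
((p5 -> (p2 <-> p3)) -> (p3 ^ (p5 ^ (p2 <-> p3)))) | p3 = False | True = True
~(((p5 -> (p2 <-> p3)) -> (p3 ^ (p5 ^ (p2 <-> p3)))) | p3) = ~True = False
((p2 | p3) ^ p5) -> ~(((p5 -> (p2 <-> p3)) -> (p3 ^ (p5 ^ (p2 <-> p3)))) | p3) = True -> False = False
(p2 -> p3) -> (((p2 | p3) ^ p5) -> ~(((p5 -> (p2 <-> p3)) -> (p3 ^ (p5 ^ (p2 <-> p3)))) | p3)) = True -> False = False

False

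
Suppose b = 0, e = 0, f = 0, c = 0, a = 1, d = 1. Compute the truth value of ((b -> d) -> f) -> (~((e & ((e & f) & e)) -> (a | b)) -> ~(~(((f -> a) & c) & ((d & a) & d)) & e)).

b -> d = 0 -> 1 = 1
(b -> d) -> f = 1 -> 0 = 0
e & f = 0 & 0 = 0
(e & f) & e = 0 & 0 = 0
e & ((e & f) & e) = 0 & 0 = 0
a | b = 1 | 0 = 1
(e & ((e & f) & e)) -> (a | b) = 0 -> 1 = 1
~((e & ((e & f) & e)) -> (a | b)) = ~1 = 0
f -> a = 0 -> 1 = 1
(f -> a) & c = 1 & 0 = 0
d & a = 1 & 1 = 1
(d & a) & d = 1 & 1 = 1
((f -> a) & c) & ((d & a) & d) = 0 & 1 = 0
~(((f -> a) & c) & ((d & a) & d)) = ~0 = 1
~(((f -> a) & c) & ((d & a) & d)) & e = 1 & 0 = 0
~(~(((f -> a) & c) & ((d & a) & d)) & e) = ~0 = 1
~((e & ((e & f) & e)) -> (a | b)) -> ~(~(((f -> a) & c) & ((d & a) & d)) & e) = 0 -> 1 = 1
((b -> d) -> f) -> (~((e & ((e & f) & e)) -> (a | b)) -> ~(~(((f -> a) & c) & ((d & a) & d)) & e)) = 0 -> 1 = 1

1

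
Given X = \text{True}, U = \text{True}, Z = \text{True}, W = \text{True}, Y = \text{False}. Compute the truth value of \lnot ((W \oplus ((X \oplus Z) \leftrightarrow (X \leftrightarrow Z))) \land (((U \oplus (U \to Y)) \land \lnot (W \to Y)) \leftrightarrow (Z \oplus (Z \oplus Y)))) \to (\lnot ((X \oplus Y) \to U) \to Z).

\text{True}

X \oplus Z = \text{True} \oplus \text{True} = \text{False}
X \leftrightarrow Z = \text{True} \leftrightarrow \text{True} = \text{True}
(X \oplus Z) \leftrightarrow (X \leftrightarrow Z) = \text{False} \leftrightarrow \text{True} = \text{False}
W \oplus ((X \oplus Z) \leftrightarrow (X \leftrightarrow Z)) = \text{True} \oplus \text{False} = \text{True}
U \to Y = \text{True} \to \text{False} = \text{False}
U \oplus (U \to Y) = \text{True} \oplus \text{False} = \text{True}
W \to Y = \text{True} \to \text{False} = \text{False}
\lnot (W \to Y) = \lnot \text{False} = \text{True}
(U \oplus (U \to Y)) \land \lnot (W \to Y) = \text{True} \land \text{True} = \text{True}
Z \oplus Y = \text{True} \oplus \text{False} = \text{True}
Z \oplus (Z \oplus Y) = \text{True} \oplus \text{True} = \text{False}
((U \oplus (U \to Y)) \land \lnot (W \to Y)) \leftrightarrow (Z \oplus (Z \oplus Y)) = \text{True} \leftrightarrow \text{False} = \text{False}
(W \oplus ((X \oplus Z) \leftrightarrow (X \leftrightarrow Z))) \land (((U \oplus (U \to Y)) \land \lnot (W \to Y)) \leftrightarrow (Z \oplus (Z \oplus Y))) = \text{True} \land \text{False} = \text{False}
\lnot ((W \oplus ((X \oplus Z) \leftrightarrow (X \leftrightarrow Z))) \land (((U \oplus (U \to Y)) \land \lnot (W \to Y)) \leftrightarrow (Z \oplus (Z \oplus Y)))) = \lnot \text{False} = \text{True}
X \oplus Y = \text{True} \oplus \text{False} = \text{True}
(X \oplus Y) \to U = \text{True} \to \text{True} = \text{True}
\lnot ((X \oplus Y) \to U) = \lnot \text{True} = \text{False}
\lnot ((X \oplus Y) \to U) \to Z = \text{False} \to \text{True} = \text{True}
\lnot ((W \oplus ((X \oplus Z) \leftrightarrow (X \leftrightarrow Z))) \land (((U \oplus (U \to Y)) \land \lnot (W \to Y)) \leftrightarrow (Z \oplus (Z \oplus Y)))) \to (\lnot ((X \oplus Y) \to U) \to Z) = \text{True} \to \text{True} = \text{True}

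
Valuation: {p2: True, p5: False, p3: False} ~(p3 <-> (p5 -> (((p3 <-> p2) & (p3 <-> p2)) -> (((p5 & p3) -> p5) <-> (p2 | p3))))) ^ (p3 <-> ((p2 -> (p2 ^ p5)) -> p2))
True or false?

p3 <-> p2 = False <-> True = False
p3 <-> p2 = False <-> True = False
(p3 <-> p2) & (p3 <-> p2) = False & False = False
p5 & p3 = False & False = False
(p5 & p3) -> p5 = False -> False = True
p2 | p3 = True | False = True
((p5 & p3) -> p5) <-> (p2 | p3) = True <-> True = True
((p3 <-> p2) & (p3 <-> p2)) -> (((p5 & p3) -> p5) <-> (p2 | p3)) = False -> True = True
p5 -> (((p3 <-> p2) & (p3 <-> p2)) -> (((p5 & p3) -> p5) <-> (p2 | p3))) = False -> True = True
p3 <-> (p5 -> (((p3 <-> p2) & (p3 <-> p2)) -> (((p5 & p3) -> p5) <-> (p2 | p3)))) = False <-> True = False
~(p3 <-> (p5 -> (((p3 <-> p2) & (p3 <-> p2)) -> (((p5 & p3) -> p5) <-> (p2 | p3))))) = ~False = True
p2 ^ p5 = True ^ False = True
p2 -> (p2 ^ p5) = True -> True = True
(p2 -> (p2 ^ p5)) -> p2 = True -> True = True
p3 <-> ((p2 -> (p2 ^ p5)) -> p2) = False <-> True = False
~(p3 <-> (p5 -> (((p3 <-> p2) & (p3 <-> p2)) -> (((p5 & p3) -> p5) <-> (p2 | p3))))) ^ (p3 <-> ((p2 -> (p2 ^ p5)) -> p2)) = True ^ False = True

True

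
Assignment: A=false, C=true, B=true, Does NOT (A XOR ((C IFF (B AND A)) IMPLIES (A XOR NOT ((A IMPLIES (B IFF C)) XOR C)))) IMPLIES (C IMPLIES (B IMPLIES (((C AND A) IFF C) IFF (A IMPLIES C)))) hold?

B AND A = true AND false = false
C IFF (B AND A) = true IFF false = false
B IFF C = true IFF true = true
A IMPLIES (B IFF C) = false IMPLIES true = true
(A IMPLIES (B IFF C)) XOR C = true XOR true = false
NOT ((A IMPLIES (B IFF C)) XOR C) = NOT false = true
A XOR NOT ((A IMPLIES (B IFF C)) XOR C) = false XOR true = true
(C IFF (B AND A)) IMPLIES (A XOR NOT ((A IMPLIES (B IFF C)) XOR C)) = false IMPLIES true = true
A XOR ((C IFF (B AND A)) IMPLIES (A XOR NOT ((A IMPLIES (B IFF C)) XOR C))) = false XOR true = true
NOT (A XOR ((C IFF (B AND A)) IMPLIES (A XOR NOT ((A IMPLIES (B IFF C)) XOR C)))) = NOT true = false
C AND A = true AND false = false
(C AND A) IFF C = false IFF true = false
A IMPLIES C = false IMPLIES true = true
((C AND A) IFF C) IFF (A IMPLIES C) = false IFF true = false
B IMPLIES (((C AND A) IFF C) IFF (A IMPLIES C)) = true IMPLIES false = false
C IMPLIES (B IMPLIES (((C AND A) IFF C) IFF (A IMPLIES C))) = true IMPLIES false = false
NOT (A XOR ((C IFF (B AND A)) IMPLIES (A XOR NOT ((A IMPLIES (B IFF C)) XOR C)))) IMPLIES (C IMPLIES (B IMPLIES (((C AND A) IFF C) IFF (A IMPLIES C)))) = false IMPLIES false = true

true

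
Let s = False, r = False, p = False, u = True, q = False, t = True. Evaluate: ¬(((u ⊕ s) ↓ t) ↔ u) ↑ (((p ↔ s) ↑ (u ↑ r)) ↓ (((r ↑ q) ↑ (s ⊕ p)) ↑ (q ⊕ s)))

Substituting s=False, r=False, p=False, u=True, q=False, t=True:
u ⊕ s = True ⊕ False = True
(u ⊕ s) ↓ t = True ↓ True = False
((u ⊕ s) ↓ t) ↔ u = False ↔ True = False
¬(((u ⊕ s) ↓ t) ↔ u) = ¬False = True
p ↔ s = False ↔ False = True
u ↑ r = True ↑ False = True
(p ↔ s) ↑ (u ↑ r) = True ↑ True = False
r ↑ q = False ↑ False = True
s ⊕ p = False ⊕ False = False
(r ↑ q) ↑ (s ⊕ p) = True ↑ False = True
q ⊕ s = False ⊕ False = False
((r ↑ q) ↑ (s ⊕ p)) ↑ (q ⊕ s) = True ↑ False = True
((p ↔ s) ↑ (u ↑ r)) ↓ (((r ↑ q) ↑ (s ⊕ p)) ↑ (q ⊕ s)) = False ↓ True = False
¬(((u ⊕ s) ↓ t) ↔ u) ↑ (((p ↔ s) ↑ (u ↑ r)) ↓ (((r ↑ q) ↑ (s ⊕ p)) ↑ (q ⊕ s))) = True ↑ False = True

True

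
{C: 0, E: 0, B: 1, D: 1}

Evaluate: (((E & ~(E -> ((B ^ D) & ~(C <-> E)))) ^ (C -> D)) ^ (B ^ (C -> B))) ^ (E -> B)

Substituting C=0, E=0, B=1, D=1:
B ^ D = 1 ^ 1 = 0
C <-> E = 0 <-> 0 = 1
~(C <-> E) = ~1 = 0
(B ^ D) & ~(C <-> E) = 0 & 0 = 0
E -> ((B ^ D) & ~(C <-> E)) = 0 -> 0 = 1
~(E -> ((B ^ D) & ~(C <-> E))) = ~1 = 0
E & ~(E -> ((B ^ D) & ~(C <-> E))) = 0 & 0 = 0
C -> D = 0 -> 1 = 1
(E & ~(E -> ((B ^ D) & ~(C <-> E)))) ^ (C -> D) = 0 ^ 1 = 1
C -> B = 0 -> 1 = 1
B ^ (C -> B) = 1 ^ 1 = 0
((E & ~(E -> ((B ^ D) & ~(C <-> E)))) ^ (C -> D)) ^ (B ^ (C -> B)) = 1 ^ 0 = 1
E -> B = 0 -> 1 = 1
(((E & ~(E -> ((B ^ D) & ~(C <-> E)))) ^ (C -> D)) ^ (B ^ (C -> B))) ^ (E -> B) = 1 ^ 1 = 0

0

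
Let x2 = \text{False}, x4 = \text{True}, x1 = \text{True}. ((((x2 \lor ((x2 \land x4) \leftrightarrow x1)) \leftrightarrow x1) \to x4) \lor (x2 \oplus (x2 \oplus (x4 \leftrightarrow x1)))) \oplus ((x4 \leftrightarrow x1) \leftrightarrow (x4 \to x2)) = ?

Substituting x2=\text{False}, x4=\text{True}, x1=\text{True}:
x2 \land x4 = \text{False} \land \text{True} = \text{False}
(x2 \land x4) \leftrightarrow x1 = \text{False} \leftrightarrow \text{True} = \text{False}
x2 \lor ((x2 \land x4) \leftrightarrow x1) = \text{False} \lor \text{False} = \text{False}
(x2 \lor ((x2 \land x4) \leftrightarrow x1)) \leftrightarrow x1 = \text{False} \leftrightarrow \text{True} = \text{False}
((x2 \lor ((x2 \land x4) \leftrightarrow x1)) \leftrightarrow x1) \to x4 = \text{False} \to \text{True} = \text{True}
x4 \leftrightarrow x1 = \text{True} \leftrightarrow \text{True} = \text{True}
x2 \oplus (x4 \leftrightarrow x1) = \text{False} \oplus \text{True} = \text{True}
x2 \oplus (x2 \oplus (x4 \leftrightarrow x1)) = \text{False} \oplus \text{True} = \text{True}
(((x2 \lor ((x2 \land x4) \leftrightarrow x1)) \leftrightarrow x1) \to x4) \lor (x2 \oplus (x2 \oplus (x4 \leftrightarrow x1))) = \text{True} \lor \text{True} = \text{True}
x4 \leftrightarrow x1 = \text{True} \leftrightarrow \text{True} = \text{True}
x4 \to x2 = \text{True} \to \text{False} = \text{False}
(x4 \leftrightarrow x1) \leftrightarrow (x4 \to x2) = \text{True} \leftrightarrow \text{False} = \text{False}
((((x2 \lor ((x2 \land x4) \leftrightarrow x1)) \leftrightarrow x1) \to x4) \lor (x2 \oplus (x2 \oplus (x4 \leftrightarrow x1)))) \oplus ((x4 \leftrightarrow x1) \leftrightarrow (x4 \to x2)) = \text{True} \oplus \text{False} = \text{True}

\text{True}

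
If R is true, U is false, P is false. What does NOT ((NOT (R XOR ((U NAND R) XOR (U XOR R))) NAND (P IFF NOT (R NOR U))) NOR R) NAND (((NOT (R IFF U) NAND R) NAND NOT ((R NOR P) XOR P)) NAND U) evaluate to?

U NAND R = false NAND true = true
U XOR R = false XOR true = true
(U NAND R) XOR (U XOR R) = true XOR true = false
R XOR ((U NAND R) XOR (U XOR R)) = true XOR false = true
NOT (R XOR ((U NAND R) XOR (U XOR R))) = NOT true = false
R NOR U = true NOR false = false
NOT (R NOR U) = NOT false = true
P IFF NOT (R NOR U) = false IFF true = false
NOT (R XOR ((U NAND R) XOR (U XOR R))) NAND (P IFF NOT (R NOR U)) = false NAND false = true
(NOT (R XOR ((U NAND R) XOR (U XOR R))) NAND (P IFF NOT (R NOR U))) NOR R = true NOR true = false
NOT ((NOT (R XOR ((U NAND R) XOR (U XOR R))) NAND (P IFF NOT (R NOR U))) NOR R) = NOT false = true
R IFF U = true IFF false = false
NOT (R IFF U) = NOT false = true
NOT (R IFF U) NAND R = true NAND true = false
R NOR P = true NOR false = false
(R NOR P) XOR P = false XOR false = false
NOT ((R NOR P) XOR P) = NOT false = true
(NOT (R IFF U) NAND R) NAND NOT ((R NOR P) XOR P) = false NAND true = true
((NOT (R IFF U) NAND R) NAND NOT ((R NOR P) XOR P)) NAND U = true NAND false = true
NOT ((NOT (R XOR ((U NAND R) XOR (U XOR R))) NAND (P IFF NOT (R NOR U))) NOR R) NAND (((NOT (R IFF U) NAND R) NAND NOT ((R NOR P) XOR P)) NAND U) = true NAND true = false

false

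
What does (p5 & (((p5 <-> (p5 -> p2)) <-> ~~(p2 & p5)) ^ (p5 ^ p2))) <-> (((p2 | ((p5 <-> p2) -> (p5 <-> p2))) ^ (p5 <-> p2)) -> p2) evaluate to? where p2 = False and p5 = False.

p5 -> p2 = False -> False = True
p5 <-> (p5 -> p2) = False <-> True = False
p2 & p5 = False & False = False
~(p2 & p5) = ~False = True
~~(p2 & p5) = ~True = False
(p5 <-> (p5 -> p2)) <-> ~~(p2 & p5) = False <-> False = True
p5 ^ p2 = False ^ False = False
((p5 <-> (p5 -> p2)) <-> ~~(p2 & p5)) ^ (p5 ^ p2) = True ^ False = True
p5 & (((p5 <-> (p5 -> p2)) <-> ~~(p2 & p5)) ^ (p5 ^ p2)) = False & True = False
p5 <-> p2 = False <-> False = True
p5 <-> p2 = False <-> False = True
(p5 <-> p2) -> (p5 <-> p2) = True -> True = True
p2 | ((p5 <-> p2) -> (p5 <-> p2)) = False | True = True
p5 <-> p2 = False <-> False = True
(p2 | ((p5 <-> p2) -> (p5 <-> p2))) ^ (p5 <-> p2) = True ^ True = False
((p2 | ((p5 <-> p2) -> (p5 <-> p2))) ^ (p5 <-> p2)) -> p2 = False -> False = True
(p5 & (((p5 <-> (p5 -> p2)) <-> ~~(p2 & p5)) ^ (p5 ^ p2))) <-> (((p2 | ((p5 <-> p2) -> (p5 <-> p2))) ^ (p5 <-> p2)) -> p2) = False <-> True = False

False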